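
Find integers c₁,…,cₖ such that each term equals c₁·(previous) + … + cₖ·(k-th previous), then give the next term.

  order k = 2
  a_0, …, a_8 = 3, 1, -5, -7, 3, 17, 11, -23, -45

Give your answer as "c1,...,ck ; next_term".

1,-2 ; 1

  a_2 = 1·1 + -2·3 = -5
  a_3 = 1·-5 + -2·1 = -7
  a_4 = 1·-7 + -2·-5 = 3
  a_5 = 1·3 + -2·-7 = 17
  a_6 = 1·17 + -2·3 = 11
  a_7 = 1·11 + -2·17 = -23
  a_8 = 1·-23 + -2·11 = -45
  a_9 = 1·-45 + -2·-23 = 1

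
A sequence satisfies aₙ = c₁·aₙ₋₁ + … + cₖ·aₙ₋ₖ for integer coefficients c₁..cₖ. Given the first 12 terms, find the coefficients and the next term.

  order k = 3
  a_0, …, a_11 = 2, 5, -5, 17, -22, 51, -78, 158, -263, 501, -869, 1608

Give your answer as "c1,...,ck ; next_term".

  a_3 = -1·-5 + 2·5 + 1·2 = 17
  a_4 = -1·17 + 2·-5 + 1·5 = -22
  a_5 = -1·-22 + 2·17 + 1·-5 = 51
  a_6 = -1·51 + 2·-22 + 1·17 = -78
  a_7 = -1·-78 + 2·51 + 1·-22 = 158
  a_8 = -1·158 + 2·-78 + 1·51 = -263
  a_9 = -1·-263 + 2·158 + 1·-78 = 501
  a_10 = -1·501 + 2·-263 + 1·158 = -869
  a_11 = -1·-869 + 2·501 + 1·-263 = 1608
  a_12 = -1·1608 + 2·-869 + 1·501 = -2845

-1,2,1 ; -2845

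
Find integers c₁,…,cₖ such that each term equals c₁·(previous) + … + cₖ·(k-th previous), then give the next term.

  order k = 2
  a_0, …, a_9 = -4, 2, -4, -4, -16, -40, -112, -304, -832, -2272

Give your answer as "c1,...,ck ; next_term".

2,2 ; -6208

  a_2 = 2·2 + 2·-4 = -4
  a_3 = 2·-4 + 2·2 = -4
  a_4 = 2·-4 + 2·-4 = -16
  a_5 = 2·-16 + 2·-4 = -40
  a_6 = 2·-40 + 2·-16 = -112
  a_7 = 2·-112 + 2·-40 = -304
  a_8 = 2·-304 + 2·-112 = -832
  a_9 = 2·-832 + 2·-304 = -2272
  a_10 = 2·-2272 + 2·-832 = -6208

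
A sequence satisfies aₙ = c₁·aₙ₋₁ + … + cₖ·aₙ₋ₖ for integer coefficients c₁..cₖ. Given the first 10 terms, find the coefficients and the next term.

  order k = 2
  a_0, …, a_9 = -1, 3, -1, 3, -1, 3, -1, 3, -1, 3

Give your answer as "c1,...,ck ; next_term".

0,1 ; -1

  a_2 = 0·3 + 1·-1 = -1
  a_3 = 0·-1 + 1·3 = 3
  a_4 = 0·3 + 1·-1 = -1
  a_5 = 0·-1 + 1·3 = 3
  a_6 = 0·3 + 1·-1 = -1
  a_7 = 0·-1 + 1·3 = 3
  a_8 = 0·3 + 1·-1 = -1
  a_9 = 0·-1 + 1·3 = 3
  a_10 = 0·3 + 1·-1 = -1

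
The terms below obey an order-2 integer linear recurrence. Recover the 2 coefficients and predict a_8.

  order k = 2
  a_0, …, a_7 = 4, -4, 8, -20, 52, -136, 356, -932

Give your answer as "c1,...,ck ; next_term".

-3,-1 ; 2440

  a_2 = -3·-4 + -1·4 = 8
  a_3 = -3·8 + -1·-4 = -20
  a_4 = -3·-20 + -1·8 = 52
  a_5 = -3·52 + -1·-20 = -136
  a_6 = -3·-136 + -1·52 = 356
  a_7 = -3·356 + -1·-136 = -932
  a_8 = -3·-932 + -1·356 = 2440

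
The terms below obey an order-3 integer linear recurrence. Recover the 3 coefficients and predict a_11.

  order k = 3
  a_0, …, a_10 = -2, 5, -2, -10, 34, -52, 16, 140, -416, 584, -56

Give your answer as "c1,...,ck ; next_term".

  a_3 = -2·-2 + -2·5 + 2·-2 = -10
  a_4 = -2·-10 + -2·-2 + 2·5 = 34
  a_5 = -2·34 + -2·-10 + 2·-2 = -52
  a_6 = -2·-52 + -2·34 + 2·-10 = 16
  a_7 = -2·16 + -2·-52 + 2·34 = 140
  a_8 = -2·140 + -2·16 + 2·-52 = -416
  a_9 = -2·-416 + -2·140 + 2·16 = 584
  a_10 = -2·584 + -2·-416 + 2·140 = -56
  a_11 = -2·-56 + -2·584 + 2·-416 = -1888

-2,-2,2 ; -1888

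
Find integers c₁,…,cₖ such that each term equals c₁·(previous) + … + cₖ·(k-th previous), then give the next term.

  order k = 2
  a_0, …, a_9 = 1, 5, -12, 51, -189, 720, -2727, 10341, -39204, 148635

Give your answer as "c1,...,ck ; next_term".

  a_2 = -3·5 + 3·1 = -12
  a_3 = -3·-12 + 3·5 = 51
  a_4 = -3·51 + 3·-12 = -189
  a_5 = -3·-189 + 3·51 = 720
  a_6 = -3·720 + 3·-189 = -2727
  a_7 = -3·-2727 + 3·720 = 10341
  a_8 = -3·10341 + 3·-2727 = -39204
  a_9 = -3·-39204 + 3·10341 = 148635
  a_10 = -3·148635 + 3·-39204 = -563517

-3,3 ; -563517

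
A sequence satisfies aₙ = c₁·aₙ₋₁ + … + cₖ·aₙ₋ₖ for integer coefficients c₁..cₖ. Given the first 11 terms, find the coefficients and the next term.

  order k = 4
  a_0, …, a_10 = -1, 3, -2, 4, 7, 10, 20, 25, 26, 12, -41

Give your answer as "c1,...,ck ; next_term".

  a_4 = 2·4 + 0·-2 + -1·3 + -2·-1 = 7
  a_5 = 2·7 + 0·4 + -1·-2 + -2·3 = 10
  a_6 = 2·10 + 0·7 + -1·4 + -2·-2 = 20
  a_7 = 2·20 + 0·10 + -1·7 + -2·4 = 25
  a_8 = 2·25 + 0·20 + -1·10 + -2·7 = 26
  a_9 = 2·26 + 0·25 + -1·20 + -2·10 = 12
  a_10 = 2·12 + 0·26 + -1·25 + -2·20 = -41
  a_11 = 2·-41 + 0·12 + -1·26 + -2·25 = -158

2,0,-1,-2 ; -158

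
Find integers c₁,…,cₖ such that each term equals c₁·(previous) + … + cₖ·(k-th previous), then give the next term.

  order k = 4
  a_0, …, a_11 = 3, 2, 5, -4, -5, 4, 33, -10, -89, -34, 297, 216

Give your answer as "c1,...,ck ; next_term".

  a_4 = 0·-4 + -2·5 + -2·2 + 3·3 = -5
  a_5 = 0·-5 + -2·-4 + -2·5 + 3·2 = 4
  a_6 = 0·4 + -2·-5 + -2·-4 + 3·5 = 33
  a_7 = 0·33 + -2·4 + -2·-5 + 3·-4 = -10
  a_8 = 0·-10 + -2·33 + -2·4 + 3·-5 = -89
  a_9 = 0·-89 + -2·-10 + -2·33 + 3·4 = -34
  a_10 = 0·-34 + -2·-89 + -2·-10 + 3·33 = 297
  a_11 = 0·297 + -2·-34 + -2·-89 + 3·-10 = 216
  a_12 = 0·216 + -2·297 + -2·-34 + 3·-89 = -793

0,-2,-2,3 ; -793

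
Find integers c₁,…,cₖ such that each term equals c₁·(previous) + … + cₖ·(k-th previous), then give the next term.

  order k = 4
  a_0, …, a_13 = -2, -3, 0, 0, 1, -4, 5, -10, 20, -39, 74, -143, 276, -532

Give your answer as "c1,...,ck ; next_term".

-1,1,-1,1 ; 1025

  a_4 = -1·0 + 1·0 + -1·-3 + 1·-2 = 1
  a_5 = -1·1 + 1·0 + -1·0 + 1·-3 = -4
  a_6 = -1·-4 + 1·1 + -1·0 + 1·0 = 5
  a_7 = -1·5 + 1·-4 + -1·1 + 1·0 = -10
  a_8 = -1·-10 + 1·5 + -1·-4 + 1·1 = 20
  a_9 = -1·20 + 1·-10 + -1·5 + 1·-4 = -39
  a_10 = -1·-39 + 1·20 + -1·-10 + 1·5 = 74
  a_11 = -1·74 + 1·-39 + -1·20 + 1·-10 = -143
  a_12 = -1·-143 + 1·74 + -1·-39 + 1·20 = 276
  a_13 = -1·276 + 1·-143 + -1·74 + 1·-39 = -532
  a_14 = -1·-532 + 1·276 + -1·-143 + 1·74 = 1025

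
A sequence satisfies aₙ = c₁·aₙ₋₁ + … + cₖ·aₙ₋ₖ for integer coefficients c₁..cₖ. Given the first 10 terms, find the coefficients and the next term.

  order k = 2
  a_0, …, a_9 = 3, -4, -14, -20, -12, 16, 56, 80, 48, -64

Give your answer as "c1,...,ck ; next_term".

2,-2 ; -224

  a_2 = 2·-4 + -2·3 = -14
  a_3 = 2·-14 + -2·-4 = -20
  a_4 = 2·-20 + -2·-14 = -12
  a_5 = 2·-12 + -2·-20 = 16
  a_6 = 2·16 + -2·-12 = 56
  a_7 = 2·56 + -2·16 = 80
  a_8 = 2·80 + -2·56 = 48
  a_9 = 2·48 + -2·80 = -64
  a_10 = 2·-64 + -2·48 = -224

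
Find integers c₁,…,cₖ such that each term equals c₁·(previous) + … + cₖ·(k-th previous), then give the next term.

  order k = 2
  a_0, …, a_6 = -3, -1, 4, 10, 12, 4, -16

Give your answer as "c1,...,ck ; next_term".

  a_2 = 2·-1 + -2·-3 = 4
  a_3 = 2·4 + -2·-1 = 10
  a_4 = 2·10 + -2·4 = 12
  a_5 = 2·12 + -2·10 = 4
  a_6 = 2·4 + -2·12 = -16
  a_7 = 2·-16 + -2·4 = -40

2,-2 ; -40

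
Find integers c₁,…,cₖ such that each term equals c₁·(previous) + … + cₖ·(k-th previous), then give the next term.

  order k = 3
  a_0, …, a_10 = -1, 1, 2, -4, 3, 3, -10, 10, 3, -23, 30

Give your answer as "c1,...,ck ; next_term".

-1,-1,1 ; -4

  a_3 = -1·2 + -1·1 + 1·-1 = -4
  a_4 = -1·-4 + -1·2 + 1·1 = 3
  a_5 = -1·3 + -1·-4 + 1·2 = 3
  a_6 = -1·3 + -1·3 + 1·-4 = -10
  a_7 = -1·-10 + -1·3 + 1·3 = 10
  a_8 = -1·10 + -1·-10 + 1·3 = 3
  a_9 = -1·3 + -1·10 + 1·-10 = -23
  a_10 = -1·-23 + -1·3 + 1·10 = 30
  a_11 = -1·30 + -1·-23 + 1·3 = -4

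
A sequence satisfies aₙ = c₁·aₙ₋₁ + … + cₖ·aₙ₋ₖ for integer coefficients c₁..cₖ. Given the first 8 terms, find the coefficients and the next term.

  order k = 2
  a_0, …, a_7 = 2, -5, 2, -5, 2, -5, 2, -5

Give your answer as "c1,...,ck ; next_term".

0,1 ; 2

  a_2 = 0·-5 + 1·2 = 2
  a_3 = 0·2 + 1·-5 = -5
  a_4 = 0·-5 + 1·2 = 2
  a_5 = 0·2 + 1·-5 = -5
  a_6 = 0·-5 + 1·2 = 2
  a_7 = 0·2 + 1·-5 = -5
  a_8 = 0·-5 + 1·2 = 2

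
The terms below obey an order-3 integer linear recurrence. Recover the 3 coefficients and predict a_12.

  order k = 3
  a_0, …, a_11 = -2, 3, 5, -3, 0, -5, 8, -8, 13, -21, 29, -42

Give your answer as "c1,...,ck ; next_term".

  a_3 = -1·5 + 0·3 + -1·-2 = -3
  a_4 = -1·-3 + 0·5 + -1·3 = 0
  a_5 = -1·0 + 0·-3 + -1·5 = -5
  a_6 = -1·-5 + 0·0 + -1·-3 = 8
  a_7 = -1·8 + 0·-5 + -1·0 = -8
  a_8 = -1·-8 + 0·8 + -1·-5 = 13
  a_9 = -1·13 + 0·-8 + -1·8 = -21
  a_10 = -1·-21 + 0·13 + -1·-8 = 29
  a_11 = -1·29 + 0·-21 + -1·13 = -42
  a_12 = -1·-42 + 0·29 + -1·-21 = 63

-1,0,-1 ; 63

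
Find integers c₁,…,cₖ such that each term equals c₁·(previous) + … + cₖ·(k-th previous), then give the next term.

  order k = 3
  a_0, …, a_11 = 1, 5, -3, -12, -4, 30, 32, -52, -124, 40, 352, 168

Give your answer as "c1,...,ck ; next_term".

  a_3 = 0·-3 + -2·5 + -2·1 = -12
  a_4 = 0·-12 + -2·-3 + -2·5 = -4
  a_5 = 0·-4 + -2·-12 + -2·-3 = 30
  a_6 = 0·30 + -2·-4 + -2·-12 = 32
  a_7 = 0·32 + -2·30 + -2·-4 = -52
  a_8 = 0·-52 + -2·32 + -2·30 = -124
  a_9 = 0·-124 + -2·-52 + -2·32 = 40
  a_10 = 0·40 + -2·-124 + -2·-52 = 352
  a_11 = 0·352 + -2·40 + -2·-124 = 168
  a_12 = 0·168 + -2·352 + -2·40 = -784

0,-2,-2 ; -784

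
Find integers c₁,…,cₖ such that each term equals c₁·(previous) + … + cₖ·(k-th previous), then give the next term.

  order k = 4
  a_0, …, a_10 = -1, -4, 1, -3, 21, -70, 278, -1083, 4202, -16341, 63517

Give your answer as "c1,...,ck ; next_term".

  a_4 = -3·-3 + 3·1 + -2·-4 + -1·-1 = 21
  a_5 = -3·21 + 3·-3 + -2·1 + -1·-4 = -70
  a_6 = -3·-70 + 3·21 + -2·-3 + -1·1 = 278
  a_7 = -3·278 + 3·-70 + -2·21 + -1·-3 = -1083
  a_8 = -3·-1083 + 3·278 + -2·-70 + -1·21 = 4202
  a_9 = -3·4202 + 3·-1083 + -2·278 + -1·-70 = -16341
  a_10 = -3·-16341 + 3·4202 + -2·-1083 + -1·278 = 63517
  a_11 = -3·63517 + 3·-16341 + -2·4202 + -1·-1083 = -246895

-3,3,-2,-1 ; -246895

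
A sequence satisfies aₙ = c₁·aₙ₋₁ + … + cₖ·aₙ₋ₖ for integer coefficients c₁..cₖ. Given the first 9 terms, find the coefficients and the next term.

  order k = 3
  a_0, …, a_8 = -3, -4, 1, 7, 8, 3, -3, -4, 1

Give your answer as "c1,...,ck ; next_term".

2,-2,1 ; 7

  a_3 = 2·1 + -2·-4 + 1·-3 = 7
  a_4 = 2·7 + -2·1 + 1·-4 = 8
  a_5 = 2·8 + -2·7 + 1·1 = 3
  a_6 = 2·3 + -2·8 + 1·7 = -3
  a_7 = 2·-3 + -2·3 + 1·8 = -4
  a_8 = 2·-4 + -2·-3 + 1·3 = 1
  a_9 = 2·1 + -2·-4 + 1·-3 = 7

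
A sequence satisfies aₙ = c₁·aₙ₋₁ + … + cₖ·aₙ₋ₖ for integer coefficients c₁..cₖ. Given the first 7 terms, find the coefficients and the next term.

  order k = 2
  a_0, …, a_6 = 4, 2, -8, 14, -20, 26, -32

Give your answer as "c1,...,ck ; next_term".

-2,-1 ; 38

  a_2 = -2·2 + -1·4 = -8
  a_3 = -2·-8 + -1·2 = 14
  a_4 = -2·14 + -1·-8 = -20
  a_5 = -2·-20 + -1·14 = 26
  a_6 = -2·26 + -1·-20 = -32
  a_7 = -2·-32 + -1·26 = 38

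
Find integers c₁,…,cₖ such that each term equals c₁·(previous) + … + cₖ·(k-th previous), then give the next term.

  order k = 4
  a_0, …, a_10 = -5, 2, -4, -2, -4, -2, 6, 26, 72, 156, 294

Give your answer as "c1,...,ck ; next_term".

  a_4 = 2·-2 + 1·-4 + -3·2 + -2·-5 = -4
  a_5 = 2·-4 + 1·-2 + -3·-4 + -2·2 = -2
  a_6 = 2·-2 + 1·-4 + -3·-2 + -2·-4 = 6
  a_7 = 2·6 + 1·-2 + -3·-4 + -2·-2 = 26
  a_8 = 2·26 + 1·6 + -3·-2 + -2·-4 = 72
  a_9 = 2·72 + 1·26 + -3·6 + -2·-2 = 156
  a_10 = 2·156 + 1·72 + -3·26 + -2·6 = 294
  a_11 = 2·294 + 1·156 + -3·72 + -2·26 = 476

2,1,-3,-2 ; 476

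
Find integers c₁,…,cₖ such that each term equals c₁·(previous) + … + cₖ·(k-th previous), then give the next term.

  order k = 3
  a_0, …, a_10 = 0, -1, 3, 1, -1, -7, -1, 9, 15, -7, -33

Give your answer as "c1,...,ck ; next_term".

0,-1,-2 ; -23

  a_3 = 0·3 + -1·-1 + -2·0 = 1
  a_4 = 0·1 + -1·3 + -2·-1 = -1
  a_5 = 0·-1 + -1·1 + -2·3 = -7
  a_6 = 0·-7 + -1·-1 + -2·1 = -1
  a_7 = 0·-1 + -1·-7 + -2·-1 = 9
  a_8 = 0·9 + -1·-1 + -2·-7 = 15
  a_9 = 0·15 + -1·9 + -2·-1 = -7
  a_10 = 0·-7 + -1·15 + -2·9 = -33
  a_11 = 0·-33 + -1·-7 + -2·15 = -23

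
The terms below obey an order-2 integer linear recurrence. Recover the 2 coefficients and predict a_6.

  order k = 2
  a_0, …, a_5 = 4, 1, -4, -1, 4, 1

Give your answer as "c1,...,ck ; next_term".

0,-1 ; -4

  a_2 = 0·1 + -1·4 = -4
  a_3 = 0·-4 + -1·1 = -1
  a_4 = 0·-1 + -1·-4 = 4
  a_5 = 0·4 + -1·-1 = 1
  a_6 = 0·1 + -1·4 = -4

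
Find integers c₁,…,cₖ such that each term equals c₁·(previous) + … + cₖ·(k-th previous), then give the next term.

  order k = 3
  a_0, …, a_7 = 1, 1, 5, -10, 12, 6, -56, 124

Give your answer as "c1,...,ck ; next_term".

  a_3 = -2·5 + -2·1 + 2·1 = -10
  a_4 = -2·-10 + -2·5 + 2·1 = 12
  a_5 = -2·12 + -2·-10 + 2·5 = 6
  a_6 = -2·6 + -2·12 + 2·-10 = -56
  a_7 = -2·-56 + -2·6 + 2·12 = 124
  a_8 = -2·124 + -2·-56 + 2·6 = -124

-2,-2,2 ; -124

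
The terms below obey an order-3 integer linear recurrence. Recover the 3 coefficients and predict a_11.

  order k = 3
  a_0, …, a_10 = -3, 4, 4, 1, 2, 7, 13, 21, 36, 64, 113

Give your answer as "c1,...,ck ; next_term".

  a_3 = 2·4 + -1·4 + 1·-3 = 1
  a_4 = 2·1 + -1·4 + 1·4 = 2
  a_5 = 2·2 + -1·1 + 1·4 = 7
  a_6 = 2·7 + -1·2 + 1·1 = 13
  a_7 = 2·13 + -1·7 + 1·2 = 21
  a_8 = 2·21 + -1·13 + 1·7 = 36
  a_9 = 2·36 + -1·21 + 1·13 = 64
  a_10 = 2·64 + -1·36 + 1·21 = 113
  a_11 = 2·113 + -1·64 + 1·36 = 198

2,-1,1 ; 198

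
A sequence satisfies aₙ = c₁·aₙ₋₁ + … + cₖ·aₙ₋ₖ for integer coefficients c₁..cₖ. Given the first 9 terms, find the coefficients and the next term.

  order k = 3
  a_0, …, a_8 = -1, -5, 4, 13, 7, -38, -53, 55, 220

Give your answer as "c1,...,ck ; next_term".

0,-2,-3 ; 49

  a_3 = 0·4 + -2·-5 + -3·-1 = 13
  a_4 = 0·13 + -2·4 + -3·-5 = 7
  a_5 = 0·7 + -2·13 + -3·4 = -38
  a_6 = 0·-38 + -2·7 + -3·13 = -53
  a_7 = 0·-53 + -2·-38 + -3·7 = 55
  a_8 = 0·55 + -2·-53 + -3·-38 = 220
  a_9 = 0·220 + -2·55 + -3·-53 = 49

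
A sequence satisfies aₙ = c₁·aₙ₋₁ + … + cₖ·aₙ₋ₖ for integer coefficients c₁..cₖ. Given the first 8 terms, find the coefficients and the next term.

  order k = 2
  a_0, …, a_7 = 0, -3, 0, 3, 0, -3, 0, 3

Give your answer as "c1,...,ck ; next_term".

0,-1 ; 0

  a_2 = 0·-3 + -1·0 = 0
  a_3 = 0·0 + -1·-3 = 3
  a_4 = 0·3 + -1·0 = 0
  a_5 = 0·0 + -1·3 = -3
  a_6 = 0·-3 + -1·0 = 0
  a_7 = 0·0 + -1·-3 = 3
  a_8 = 0·3 + -1·0 = 0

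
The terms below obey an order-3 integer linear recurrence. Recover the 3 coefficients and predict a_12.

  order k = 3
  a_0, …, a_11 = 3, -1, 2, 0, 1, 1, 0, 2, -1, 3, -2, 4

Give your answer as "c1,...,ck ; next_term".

  a_3 = -1·2 + 1·-1 + 1·3 = 0
  a_4 = -1·0 + 1·2 + 1·-1 = 1
  a_5 = -1·1 + 1·0 + 1·2 = 1
  a_6 = -1·1 + 1·1 + 1·0 = 0
  a_7 = -1·0 + 1·1 + 1·1 = 2
  a_8 = -1·2 + 1·0 + 1·1 = -1
  a_9 = -1·-1 + 1·2 + 1·0 = 3
  a_10 = -1·3 + 1·-1 + 1·2 = -2
  a_11 = -1·-2 + 1·3 + 1·-1 = 4
  a_12 = -1·4 + 1·-2 + 1·3 = -3

-1,1,1 ; -3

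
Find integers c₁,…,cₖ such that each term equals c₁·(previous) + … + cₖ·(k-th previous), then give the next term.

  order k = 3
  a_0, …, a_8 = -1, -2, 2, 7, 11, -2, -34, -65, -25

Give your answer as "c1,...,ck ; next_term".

  a_3 = 1·2 + -1·-2 + -3·-1 = 7
  a_4 = 1·7 + -1·2 + -3·-2 = 11
  a_5 = 1·11 + -1·7 + -3·2 = -2
  a_6 = 1·-2 + -1·11 + -3·7 = -34
  a_7 = 1·-34 + -1·-2 + -3·11 = -65
  a_8 = 1·-65 + -1·-34 + -3·-2 = -25
  a_9 = 1·-25 + -1·-65 + -3·-34 = 142

1,-1,-3 ; 142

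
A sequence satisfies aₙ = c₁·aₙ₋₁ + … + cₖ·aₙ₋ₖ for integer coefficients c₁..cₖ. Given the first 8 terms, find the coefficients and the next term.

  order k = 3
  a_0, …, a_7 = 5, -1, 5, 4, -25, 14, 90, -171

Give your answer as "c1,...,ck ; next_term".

-1,-4,1 ; -175

  a_3 = -1·5 + -4·-1 + 1·5 = 4
  a_4 = -1·4 + -4·5 + 1·-1 = -25
  a_5 = -1·-25 + -4·4 + 1·5 = 14
  a_6 = -1·14 + -4·-25 + 1·4 = 90
  a_7 = -1·90 + -4·14 + 1·-25 = -171
  a_8 = -1·-171 + -4·90 + 1·14 = -175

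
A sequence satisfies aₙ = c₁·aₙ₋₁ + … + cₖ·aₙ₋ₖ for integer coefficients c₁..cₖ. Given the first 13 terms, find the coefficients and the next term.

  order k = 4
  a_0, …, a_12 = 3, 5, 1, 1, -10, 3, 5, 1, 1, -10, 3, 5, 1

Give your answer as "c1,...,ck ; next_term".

-1,-1,-1,-1 ; 1

  a_4 = -1·1 + -1·1 + -1·5 + -1·3 = -10
  a_5 = -1·-10 + -1·1 + -1·1 + -1·5 = 3
  a_6 = -1·3 + -1·-10 + -1·1 + -1·1 = 5
  a_7 = -1·5 + -1·3 + -1·-10 + -1·1 = 1
  a_8 = -1·1 + -1·5 + -1·3 + -1·-10 = 1
  a_9 = -1·1 + -1·1 + -1·5 + -1·3 = -10
  a_10 = -1·-10 + -1·1 + -1·1 + -1·5 = 3
  a_11 = -1·3 + -1·-10 + -1·1 + -1·1 = 5
  a_12 = -1·5 + -1·3 + -1·-10 + -1·1 = 1
  a_13 = -1·1 + -1·5 + -1·3 + -1·-10 = 1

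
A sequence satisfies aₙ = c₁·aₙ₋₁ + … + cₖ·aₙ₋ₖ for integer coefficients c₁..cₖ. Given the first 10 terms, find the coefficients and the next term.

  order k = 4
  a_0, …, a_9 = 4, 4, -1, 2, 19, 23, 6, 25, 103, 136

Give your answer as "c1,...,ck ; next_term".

  a_4 = 1·2 + -1·-1 + 2·4 + 2·4 = 19
  a_5 = 1·19 + -1·2 + 2·-1 + 2·4 = 23
  a_6 = 1·23 + -1·19 + 2·2 + 2·-1 = 6
  a_7 = 1·6 + -1·23 + 2·19 + 2·2 = 25
  a_8 = 1·25 + -1·6 + 2·23 + 2·19 = 103
  a_9 = 1·103 + -1·25 + 2·6 + 2·23 = 136
  a_10 = 1·136 + -1·103 + 2·25 + 2·6 = 95

1,-1,2,2 ; 95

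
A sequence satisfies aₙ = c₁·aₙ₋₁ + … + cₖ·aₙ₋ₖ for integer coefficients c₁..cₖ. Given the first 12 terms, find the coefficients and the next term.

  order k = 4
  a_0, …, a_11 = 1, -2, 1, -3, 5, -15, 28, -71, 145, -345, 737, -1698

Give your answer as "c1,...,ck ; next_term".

-1,3,1,1 ; 3709

  a_4 = -1·-3 + 3·1 + 1·-2 + 1·1 = 5
  a_5 = -1·5 + 3·-3 + 1·1 + 1·-2 = -15
  a_6 = -1·-15 + 3·5 + 1·-3 + 1·1 = 28
  a_7 = -1·28 + 3·-15 + 1·5 + 1·-3 = -71
  a_8 = -1·-71 + 3·28 + 1·-15 + 1·5 = 145
  a_9 = -1·145 + 3·-71 + 1·28 + 1·-15 = -345
  a_10 = -1·-345 + 3·145 + 1·-71 + 1·28 = 737
  a_11 = -1·737 + 3·-345 + 1·145 + 1·-71 = -1698
  a_12 = -1·-1698 + 3·737 + 1·-345 + 1·145 = 3709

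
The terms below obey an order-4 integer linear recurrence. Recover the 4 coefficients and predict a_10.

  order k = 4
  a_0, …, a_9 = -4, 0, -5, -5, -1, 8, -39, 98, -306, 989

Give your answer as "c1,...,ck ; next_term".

-3,0,-1,4 ; -3221

  a_4 = -3·-5 + 0·-5 + -1·0 + 4·-4 = -1
  a_5 = -3·-1 + 0·-5 + -1·-5 + 4·0 = 8
  a_6 = -3·8 + 0·-1 + -1·-5 + 4·-5 = -39
  a_7 = -3·-39 + 0·8 + -1·-1 + 4·-5 = 98
  a_8 = -3·98 + 0·-39 + -1·8 + 4·-1 = -306
  a_9 = -3·-306 + 0·98 + -1·-39 + 4·8 = 989
  a_10 = -3·989 + 0·-306 + -1·98 + 4·-39 = -3221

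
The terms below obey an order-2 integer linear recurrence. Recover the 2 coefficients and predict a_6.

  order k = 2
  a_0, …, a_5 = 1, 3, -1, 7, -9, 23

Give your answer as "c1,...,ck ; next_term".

  a_2 = -1·3 + 2·1 = -1
  a_3 = -1·-1 + 2·3 = 7
  a_4 = -1·7 + 2·-1 = -9
  a_5 = -1·-9 + 2·7 = 23
  a_6 = -1·23 + 2·-9 = -41

-1,2 ; -41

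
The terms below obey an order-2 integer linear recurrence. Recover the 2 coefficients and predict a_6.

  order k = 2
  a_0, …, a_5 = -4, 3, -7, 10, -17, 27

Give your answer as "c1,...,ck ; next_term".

-1,1 ; -44

  a_2 = -1·3 + 1·-4 = -7
  a_3 = -1·-7 + 1·3 = 10
  a_4 = -1·10 + 1·-7 = -17
  a_5 = -1·-17 + 1·10 = 27
  a_6 = -1·27 + 1·-17 = -44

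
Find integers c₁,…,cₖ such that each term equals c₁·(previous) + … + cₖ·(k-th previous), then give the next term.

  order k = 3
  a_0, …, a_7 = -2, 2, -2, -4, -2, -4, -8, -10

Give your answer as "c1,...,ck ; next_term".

1,0,1 ; -14

  a_3 = 1·-2 + 0·2 + 1·-2 = -4
  a_4 = 1·-4 + 0·-2 + 1·2 = -2
  a_5 = 1·-2 + 0·-4 + 1·-2 = -4
  a_6 = 1·-4 + 0·-2 + 1·-4 = -8
  a_7 = 1·-8 + 0·-4 + 1·-2 = -10
  a_8 = 1·-10 + 0·-8 + 1·-4 = -14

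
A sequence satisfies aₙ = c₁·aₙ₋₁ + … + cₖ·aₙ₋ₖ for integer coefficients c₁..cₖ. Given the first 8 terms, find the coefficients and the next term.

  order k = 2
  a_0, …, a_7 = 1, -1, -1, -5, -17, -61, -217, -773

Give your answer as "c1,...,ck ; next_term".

3,2 ; -2753

  a_2 = 3·-1 + 2·1 = -1
  a_3 = 3·-1 + 2·-1 = -5
  a_4 = 3·-5 + 2·-1 = -17
  a_5 = 3·-17 + 2·-5 = -61
  a_6 = 3·-61 + 2·-17 = -217
  a_7 = 3·-217 + 2·-61 = -773
  a_8 = 3·-773 + 2·-217 = -2753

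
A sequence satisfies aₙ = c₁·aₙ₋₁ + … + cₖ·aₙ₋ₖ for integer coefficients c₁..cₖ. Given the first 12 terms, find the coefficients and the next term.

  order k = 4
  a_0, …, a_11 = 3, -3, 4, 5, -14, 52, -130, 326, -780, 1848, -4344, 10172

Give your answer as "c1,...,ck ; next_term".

  a_4 = -2·5 + 2·4 + 2·-3 + -2·3 = -14
  a_5 = -2·-14 + 2·5 + 2·4 + -2·-3 = 52
  a_6 = -2·52 + 2·-14 + 2·5 + -2·4 = -130
  a_7 = -2·-130 + 2·52 + 2·-14 + -2·5 = 326
  a_8 = -2·326 + 2·-130 + 2·52 + -2·-14 = -780
  a_9 = -2·-780 + 2·326 + 2·-130 + -2·52 = 1848
  a_10 = -2·1848 + 2·-780 + 2·326 + -2·-130 = -4344
  a_11 = -2·-4344 + 2·1848 + 2·-780 + -2·326 = 10172
  a_12 = -2·10172 + 2·-4344 + 2·1848 + -2·-780 = -23776

-2,2,2,-2 ; -23776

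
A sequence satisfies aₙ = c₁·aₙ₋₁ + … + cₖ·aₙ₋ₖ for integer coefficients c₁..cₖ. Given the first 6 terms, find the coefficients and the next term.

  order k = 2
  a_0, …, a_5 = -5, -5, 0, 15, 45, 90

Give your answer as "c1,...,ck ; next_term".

3,-3 ; 135

  a_2 = 3·-5 + -3·-5 = 0
  a_3 = 3·0 + -3·-5 = 15
  a_4 = 3·15 + -3·0 = 45
  a_5 = 3·45 + -3·15 = 90
  a_6 = 3·90 + -3·45 = 135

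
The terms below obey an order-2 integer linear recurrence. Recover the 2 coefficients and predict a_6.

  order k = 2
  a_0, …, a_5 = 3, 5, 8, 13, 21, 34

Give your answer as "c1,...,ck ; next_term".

1,1 ; 55

  a_2 = 1·5 + 1·3 = 8
  a_3 = 1·8 + 1·5 = 13
  a_4 = 1·13 + 1·8 = 21
  a_5 = 1·21 + 1·13 = 34
  a_6 = 1·34 + 1·21 = 55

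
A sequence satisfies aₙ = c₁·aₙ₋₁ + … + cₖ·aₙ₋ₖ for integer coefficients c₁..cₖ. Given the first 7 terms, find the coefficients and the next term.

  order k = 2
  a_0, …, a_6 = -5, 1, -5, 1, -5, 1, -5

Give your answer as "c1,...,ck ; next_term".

  a_2 = 0·1 + 1·-5 = -5
  a_3 = 0·-5 + 1·1 = 1
  a_4 = 0·1 + 1·-5 = -5
  a_5 = 0·-5 + 1·1 = 1
  a_6 = 0·1 + 1·-5 = -5
  a_7 = 0·-5 + 1·1 = 1

0,1 ; 1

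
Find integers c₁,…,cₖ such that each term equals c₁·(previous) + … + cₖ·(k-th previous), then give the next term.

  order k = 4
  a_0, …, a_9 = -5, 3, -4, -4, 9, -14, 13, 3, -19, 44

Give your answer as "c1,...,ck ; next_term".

  a_4 = 0·-4 + 1·-4 + 1·3 + -2·-5 = 9
  a_5 = 0·9 + 1·-4 + 1·-4 + -2·3 = -14
  a_6 = 0·-14 + 1·9 + 1·-4 + -2·-4 = 13
  a_7 = 0·13 + 1·-14 + 1·9 + -2·-4 = 3
  a_8 = 0·3 + 1·13 + 1·-14 + -2·9 = -19
  a_9 = 0·-19 + 1·3 + 1·13 + -2·-14 = 44
  a_10 = 0·44 + 1·-19 + 1·3 + -2·13 = -42

0,1,1,-2 ; -42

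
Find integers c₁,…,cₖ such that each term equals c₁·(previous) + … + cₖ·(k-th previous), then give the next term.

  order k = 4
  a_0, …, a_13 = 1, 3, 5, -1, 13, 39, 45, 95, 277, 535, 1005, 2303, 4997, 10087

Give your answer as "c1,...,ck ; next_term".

  a_4 = 1·-1 + 0·5 + 4·3 + 2·1 = 13
  a_5 = 1·13 + 0·-1 + 4·5 + 2·3 = 39
  a_6 = 1·39 + 0·13 + 4·-1 + 2·5 = 45
  a_7 = 1·45 + 0·39 + 4·13 + 2·-1 = 95
  a_8 = 1·95 + 0·45 + 4·39 + 2·13 = 277
  a_9 = 1·277 + 0·95 + 4·45 + 2·39 = 535
  a_10 = 1·535 + 0·277 + 4·95 + 2·45 = 1005
  a_11 = 1·1005 + 0·535 + 4·277 + 2·95 = 2303
  a_12 = 1·2303 + 0·1005 + 4·535 + 2·277 = 4997
  a_13 = 1·4997 + 0·2303 + 4·1005 + 2·535 = 10087
  a_14 = 1·10087 + 0·4997 + 4·2303 + 2·1005 = 21309

1,0,4,2 ; 21309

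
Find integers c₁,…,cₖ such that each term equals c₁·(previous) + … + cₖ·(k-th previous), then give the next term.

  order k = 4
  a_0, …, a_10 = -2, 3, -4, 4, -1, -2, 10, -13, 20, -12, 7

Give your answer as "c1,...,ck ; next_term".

0,2,1,-2 ; 22

  a_4 = 0·4 + 2·-4 + 1·3 + -2·-2 = -1
  a_5 = 0·-1 + 2·4 + 1·-4 + -2·3 = -2
  a_6 = 0·-2 + 2·-1 + 1·4 + -2·-4 = 10
  a_7 = 0·10 + 2·-2 + 1·-1 + -2·4 = -13
  a_8 = 0·-13 + 2·10 + 1·-2 + -2·-1 = 20
  a_9 = 0·20 + 2·-13 + 1·10 + -2·-2 = -12
  a_10 = 0·-12 + 2·20 + 1·-13 + -2·10 = 7
  a_11 = 0·7 + 2·-12 + 1·20 + -2·-13 = 22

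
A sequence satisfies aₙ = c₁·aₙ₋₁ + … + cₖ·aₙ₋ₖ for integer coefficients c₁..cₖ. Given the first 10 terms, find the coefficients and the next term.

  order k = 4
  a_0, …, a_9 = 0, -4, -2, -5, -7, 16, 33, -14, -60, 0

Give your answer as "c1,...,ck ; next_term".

1,-3,2,-3 ; 53

  a_4 = 1·-5 + -3·-2 + 2·-4 + -3·0 = -7
  a_5 = 1·-7 + -3·-5 + 2·-2 + -3·-4 = 16
  a_6 = 1·16 + -3·-7 + 2·-5 + -3·-2 = 33
  a_7 = 1·33 + -3·16 + 2·-7 + -3·-5 = -14
  a_8 = 1·-14 + -3·33 + 2·16 + -3·-7 = -60
  a_9 = 1·-60 + -3·-14 + 2·33 + -3·16 = 0
  a_10 = 1·0 + -3·-60 + 2·-14 + -3·33 = 53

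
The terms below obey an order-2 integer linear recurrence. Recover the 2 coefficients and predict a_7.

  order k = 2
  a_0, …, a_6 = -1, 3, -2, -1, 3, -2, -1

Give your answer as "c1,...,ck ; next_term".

-1,-1 ; 3

  a_2 = -1·3 + -1·-1 = -2
  a_3 = -1·-2 + -1·3 = -1
  a_4 = -1·-1 + -1·-2 = 3
  a_5 = -1·3 + -1·-1 = -2
  a_6 = -1·-2 + -1·3 = -1
  a_7 = -1·-1 + -1·-2 = 3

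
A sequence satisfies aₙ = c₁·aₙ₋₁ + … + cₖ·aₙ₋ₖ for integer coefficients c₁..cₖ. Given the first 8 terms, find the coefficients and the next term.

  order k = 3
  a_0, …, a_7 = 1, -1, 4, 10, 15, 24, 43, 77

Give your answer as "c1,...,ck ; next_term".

  a_3 = 2·4 + -1·-1 + 1·1 = 10
  a_4 = 2·10 + -1·4 + 1·-1 = 15
  a_5 = 2·15 + -1·10 + 1·4 = 24
  a_6 = 2·24 + -1·15 + 1·10 = 43
  a_7 = 2·43 + -1·24 + 1·15 = 77
  a_8 = 2·77 + -1·43 + 1·24 = 135

2,-1,1 ; 135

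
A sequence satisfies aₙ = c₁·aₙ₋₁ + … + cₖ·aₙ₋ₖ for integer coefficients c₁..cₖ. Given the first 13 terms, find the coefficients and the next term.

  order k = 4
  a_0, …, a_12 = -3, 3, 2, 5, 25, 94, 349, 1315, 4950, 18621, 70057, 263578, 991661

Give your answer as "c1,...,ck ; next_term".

3,2,3,1 ; 3730931

  a_4 = 3·5 + 2·2 + 3·3 + 1·-3 = 25
  a_5 = 3·25 + 2·5 + 3·2 + 1·3 = 94
  a_6 = 3·94 + 2·25 + 3·5 + 1·2 = 349
  a_7 = 3·349 + 2·94 + 3·25 + 1·5 = 1315
  a_8 = 3·1315 + 2·349 + 3·94 + 1·25 = 4950
  a_9 = 3·4950 + 2·1315 + 3·349 + 1·94 = 18621
  a_10 = 3·18621 + 2·4950 + 3·1315 + 1·349 = 70057
  a_11 = 3·70057 + 2·18621 + 3·4950 + 1·1315 = 263578
  a_12 = 3·263578 + 2·70057 + 3·18621 + 1·4950 = 991661
  a_13 = 3·991661 + 2·263578 + 3·70057 + 1·18621 = 3730931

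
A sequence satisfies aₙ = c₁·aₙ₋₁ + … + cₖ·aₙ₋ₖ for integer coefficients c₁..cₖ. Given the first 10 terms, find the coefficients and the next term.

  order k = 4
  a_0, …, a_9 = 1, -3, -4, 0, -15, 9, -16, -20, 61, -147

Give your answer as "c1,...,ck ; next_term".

  a_4 = -1·0 + 1·-4 + 3·-3 + -2·1 = -15
  a_5 = -1·-15 + 1·0 + 3·-4 + -2·-3 = 9
  a_6 = -1·9 + 1·-15 + 3·0 + -2·-4 = -16
  a_7 = -1·-16 + 1·9 + 3·-15 + -2·0 = -20
  a_8 = -1·-20 + 1·-16 + 3·9 + -2·-15 = 61
  a_9 = -1·61 + 1·-20 + 3·-16 + -2·9 = -147
  a_10 = -1·-147 + 1·61 + 3·-20 + -2·-16 = 180

-1,1,3,-2 ; 180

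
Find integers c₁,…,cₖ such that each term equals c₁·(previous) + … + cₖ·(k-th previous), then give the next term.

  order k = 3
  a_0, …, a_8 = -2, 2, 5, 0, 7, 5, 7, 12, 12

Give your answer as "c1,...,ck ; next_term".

0,1,1 ; 19

  a_3 = 0·5 + 1·2 + 1·-2 = 0
  a_4 = 0·0 + 1·5 + 1·2 = 7
  a_5 = 0·7 + 1·0 + 1·5 = 5
  a_6 = 0·5 + 1·7 + 1·0 = 7
  a_7 = 0·7 + 1·5 + 1·7 = 12
  a_8 = 0·12 + 1·7 + 1·5 = 12
  a_9 = 0·12 + 1·12 + 1·7 = 19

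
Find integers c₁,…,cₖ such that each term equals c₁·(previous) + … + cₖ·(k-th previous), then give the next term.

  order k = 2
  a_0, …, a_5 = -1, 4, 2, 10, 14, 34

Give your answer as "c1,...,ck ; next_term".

  a_2 = 1·4 + 2·-1 = 2
  a_3 = 1·2 + 2·4 = 10
  a_4 = 1·10 + 2·2 = 14
  a_5 = 1·14 + 2·10 = 34
  a_6 = 1·34 + 2·14 = 62

1,2 ; 62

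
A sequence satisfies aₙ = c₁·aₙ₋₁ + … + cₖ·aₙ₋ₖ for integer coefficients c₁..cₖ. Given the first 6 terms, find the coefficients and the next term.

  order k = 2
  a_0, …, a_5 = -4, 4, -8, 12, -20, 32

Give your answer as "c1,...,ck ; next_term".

  a_2 = -1·4 + 1·-4 = -8
  a_3 = -1·-8 + 1·4 = 12
  a_4 = -1·12 + 1·-8 = -20
  a_5 = -1·-20 + 1·12 = 32
  a_6 = -1·32 + 1·-20 = -52

-1,1 ; -52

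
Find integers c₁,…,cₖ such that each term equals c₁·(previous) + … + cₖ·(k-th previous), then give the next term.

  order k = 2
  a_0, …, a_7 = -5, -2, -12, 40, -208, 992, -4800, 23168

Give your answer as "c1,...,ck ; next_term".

  a_2 = -4·-2 + 4·-5 = -12
  a_3 = -4·-12 + 4·-2 = 40
  a_4 = -4·40 + 4·-12 = -208
  a_5 = -4·-208 + 4·40 = 992
  a_6 = -4·992 + 4·-208 = -4800
  a_7 = -4·-4800 + 4·992 = 23168
  a_8 = -4·23168 + 4·-4800 = -111872

-4,4 ; -111872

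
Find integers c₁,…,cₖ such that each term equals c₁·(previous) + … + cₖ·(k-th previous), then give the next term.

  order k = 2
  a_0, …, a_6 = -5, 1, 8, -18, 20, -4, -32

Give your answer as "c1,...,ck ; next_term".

-2,-2 ; 72

  a_2 = -2·1 + -2·-5 = 8
  a_3 = -2·8 + -2·1 = -18
  a_4 = -2·-18 + -2·8 = 20
  a_5 = -2·20 + -2·-18 = -4
  a_6 = -2·-4 + -2·20 = -32
  a_7 = -2·-32 + -2·-4 = 72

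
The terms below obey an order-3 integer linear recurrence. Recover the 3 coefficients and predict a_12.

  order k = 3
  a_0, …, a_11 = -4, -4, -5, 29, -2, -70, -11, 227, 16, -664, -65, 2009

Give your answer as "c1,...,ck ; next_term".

-1,-3,-3 ; 178

  a_3 = -1·-5 + -3·-4 + -3·-4 = 29
  a_4 = -1·29 + -3·-5 + -3·-4 = -2
  a_5 = -1·-2 + -3·29 + -3·-5 = -70
  a_6 = -1·-70 + -3·-2 + -3·29 = -11
  a_7 = -1·-11 + -3·-70 + -3·-2 = 227
  a_8 = -1·227 + -3·-11 + -3·-70 = 16
  a_9 = -1·16 + -3·227 + -3·-11 = -664
  a_10 = -1·-664 + -3·16 + -3·227 = -65
  a_11 = -1·-65 + -3·-664 + -3·16 = 2009
  a_12 = -1·2009 + -3·-65 + -3·-664 = 178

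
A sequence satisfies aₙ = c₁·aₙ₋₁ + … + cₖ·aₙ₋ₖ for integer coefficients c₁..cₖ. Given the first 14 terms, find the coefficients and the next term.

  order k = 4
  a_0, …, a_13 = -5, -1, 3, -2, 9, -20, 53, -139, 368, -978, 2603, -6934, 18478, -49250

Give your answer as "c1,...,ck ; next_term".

-3,0,2,-1 ; 131279

  a_4 = -3·-2 + 0·3 + 2·-1 + -1·-5 = 9
  a_5 = -3·9 + 0·-2 + 2·3 + -1·-1 = -20
  a_6 = -3·-20 + 0·9 + 2·-2 + -1·3 = 53
  a_7 = -3·53 + 0·-20 + 2·9 + -1·-2 = -139
  a_8 = -3·-139 + 0·53 + 2·-20 + -1·9 = 368
  a_9 = -3·368 + 0·-139 + 2·53 + -1·-20 = -978
  a_10 = -3·-978 + 0·368 + 2·-139 + -1·53 = 2603
  a_11 = -3·2603 + 0·-978 + 2·368 + -1·-139 = -6934
  a_12 = -3·-6934 + 0·2603 + 2·-978 + -1·368 = 18478
  a_13 = -3·18478 + 0·-6934 + 2·2603 + -1·-978 = -49250
  a_14 = -3·-49250 + 0·18478 + 2·-6934 + -1·2603 = 131279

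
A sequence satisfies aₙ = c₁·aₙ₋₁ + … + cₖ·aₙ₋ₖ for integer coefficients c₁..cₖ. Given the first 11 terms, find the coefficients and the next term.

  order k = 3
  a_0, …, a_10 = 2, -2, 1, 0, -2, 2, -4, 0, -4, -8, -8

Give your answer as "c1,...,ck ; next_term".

  a_3 = 0·1 + 2·-2 + 2·2 = 0
  a_4 = 0·0 + 2·1 + 2·-2 = -2
  a_5 = 0·-2 + 2·0 + 2·1 = 2
  a_6 = 0·2 + 2·-2 + 2·0 = -4
  a_7 = 0·-4 + 2·2 + 2·-2 = 0
  a_8 = 0·0 + 2·-4 + 2·2 = -4
  a_9 = 0·-4 + 2·0 + 2·-4 = -8
  a_10 = 0·-8 + 2·-4 + 2·0 = -8
  a_11 = 0·-8 + 2·-8 + 2·-4 = -24

0,2,2 ; -24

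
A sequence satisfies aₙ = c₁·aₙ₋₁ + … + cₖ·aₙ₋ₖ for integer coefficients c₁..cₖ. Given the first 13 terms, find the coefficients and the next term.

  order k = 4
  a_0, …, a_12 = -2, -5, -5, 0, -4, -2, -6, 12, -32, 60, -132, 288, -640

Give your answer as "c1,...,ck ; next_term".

-2,0,0,2 ; 1400

  a_4 = -2·0 + 0·-5 + 0·-5 + 2·-2 = -4
  a_5 = -2·-4 + 0·0 + 0·-5 + 2·-5 = -2
  a_6 = -2·-2 + 0·-4 + 0·0 + 2·-5 = -6
  a_7 = -2·-6 + 0·-2 + 0·-4 + 2·0 = 12
  a_8 = -2·12 + 0·-6 + 0·-2 + 2·-4 = -32
  a_9 = -2·-32 + 0·12 + 0·-6 + 2·-2 = 60
  a_10 = -2·60 + 0·-32 + 0·12 + 2·-6 = -132
  a_11 = -2·-132 + 0·60 + 0·-32 + 2·12 = 288
  a_12 = -2·288 + 0·-132 + 0·60 + 2·-32 = -640
  a_13 = -2·-640 + 0·288 + 0·-132 + 2·60 = 1400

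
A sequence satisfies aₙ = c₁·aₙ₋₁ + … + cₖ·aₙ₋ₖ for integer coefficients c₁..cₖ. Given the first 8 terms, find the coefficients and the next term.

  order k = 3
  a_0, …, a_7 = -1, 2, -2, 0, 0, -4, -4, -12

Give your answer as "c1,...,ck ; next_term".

  a_3 = 1·-2 + 2·2 + 2·-1 = 0
  a_4 = 1·0 + 2·-2 + 2·2 = 0
  a_5 = 1·0 + 2·0 + 2·-2 = -4
  a_6 = 1·-4 + 2·0 + 2·0 = -4
  a_7 = 1·-4 + 2·-4 + 2·0 = -12
  a_8 = 1·-12 + 2·-4 + 2·-4 = -28

1,2,2 ; -28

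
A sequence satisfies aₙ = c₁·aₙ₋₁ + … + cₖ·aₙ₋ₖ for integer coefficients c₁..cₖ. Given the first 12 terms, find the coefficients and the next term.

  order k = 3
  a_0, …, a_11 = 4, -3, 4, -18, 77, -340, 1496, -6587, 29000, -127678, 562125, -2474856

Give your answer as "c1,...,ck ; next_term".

  a_3 = -4·4 + 2·-3 + 1·4 = -18
  a_4 = -4·-18 + 2·4 + 1·-3 = 77
  a_5 = -4·77 + 2·-18 + 1·4 = -340
  a_6 = -4·-340 + 2·77 + 1·-18 = 1496
  a_7 = -4·1496 + 2·-340 + 1·77 = -6587
  a_8 = -4·-6587 + 2·1496 + 1·-340 = 29000
  a_9 = -4·29000 + 2·-6587 + 1·1496 = -127678
  a_10 = -4·-127678 + 2·29000 + 1·-6587 = 562125
  a_11 = -4·562125 + 2·-127678 + 1·29000 = -2474856
  a_12 = -4·-2474856 + 2·562125 + 1·-127678 = 10895996

-4,2,1 ; 10895996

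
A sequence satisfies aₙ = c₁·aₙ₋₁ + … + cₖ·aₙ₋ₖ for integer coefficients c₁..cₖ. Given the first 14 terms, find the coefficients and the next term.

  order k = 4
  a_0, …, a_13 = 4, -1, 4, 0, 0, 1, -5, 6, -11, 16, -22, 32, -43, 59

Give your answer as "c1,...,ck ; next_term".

-1,1,0,-1 ; -80

  a_4 = -1·0 + 1·4 + 0·-1 + -1·4 = 0
  a_5 = -1·0 + 1·0 + 0·4 + -1·-1 = 1
  a_6 = -1·1 + 1·0 + 0·0 + -1·4 = -5
  a_7 = -1·-5 + 1·1 + 0·0 + -1·0 = 6
  a_8 = -1·6 + 1·-5 + 0·1 + -1·0 = -11
  a_9 = -1·-11 + 1·6 + 0·-5 + -1·1 = 16
  a_10 = -1·16 + 1·-11 + 0·6 + -1·-5 = -22
  a_11 = -1·-22 + 1·16 + 0·-11 + -1·6 = 32
  a_12 = -1·32 + 1·-22 + 0·16 + -1·-11 = -43
  a_13 = -1·-43 + 1·32 + 0·-22 + -1·16 = 59
  a_14 = -1·59 + 1·-43 + 0·32 + -1·-22 = -80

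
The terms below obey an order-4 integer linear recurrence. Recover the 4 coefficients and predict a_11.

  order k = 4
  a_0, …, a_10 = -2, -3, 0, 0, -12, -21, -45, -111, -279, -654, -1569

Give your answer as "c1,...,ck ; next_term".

  a_4 = 1·0 + 2·0 + 2·-3 + 3·-2 = -12
  a_5 = 1·-12 + 2·0 + 2·0 + 3·-3 = -21
  a_6 = 1·-21 + 2·-12 + 2·0 + 3·0 = -45
  a_7 = 1·-45 + 2·-21 + 2·-12 + 3·0 = -111
  a_8 = 1·-111 + 2·-45 + 2·-21 + 3·-12 = -279
  a_9 = 1·-279 + 2·-111 + 2·-45 + 3·-21 = -654
  a_10 = 1·-654 + 2·-279 + 2·-111 + 3·-45 = -1569
  a_11 = 1·-1569 + 2·-654 + 2·-279 + 3·-111 = -3768

1,2,2,3 ; -3768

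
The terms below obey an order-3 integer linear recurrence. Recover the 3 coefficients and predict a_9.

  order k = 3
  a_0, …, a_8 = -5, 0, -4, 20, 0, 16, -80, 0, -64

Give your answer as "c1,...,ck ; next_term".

0,0,-4 ; 320

  a_3 = 0·-4 + 0·0 + -4·-5 = 20
  a_4 = 0·20 + 0·-4 + -4·0 = 0
  a_5 = 0·0 + 0·20 + -4·-4 = 16
  a_6 = 0·16 + 0·0 + -4·20 = -80
  a_7 = 0·-80 + 0·16 + -4·0 = 0
  a_8 = 0·0 + 0·-80 + -4·16 = -64
  a_9 = 0·-64 + 0·0 + -4·-80 = 320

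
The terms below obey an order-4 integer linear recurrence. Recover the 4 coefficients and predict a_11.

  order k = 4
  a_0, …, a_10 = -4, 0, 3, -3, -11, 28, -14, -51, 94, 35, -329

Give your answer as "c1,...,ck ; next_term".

  a_4 = -2·-3 + -3·3 + -1·0 + 2·-4 = -11
  a_5 = -2·-11 + -3·-3 + -1·3 + 2·0 = 28
  a_6 = -2·28 + -3·-11 + -1·-3 + 2·3 = -14
  a_7 = -2·-14 + -3·28 + -1·-11 + 2·-3 = -51
  a_8 = -2·-51 + -3·-14 + -1·28 + 2·-11 = 94
  a_9 = -2·94 + -3·-51 + -1·-14 + 2·28 = 35
  a_10 = -2·35 + -3·94 + -1·-51 + 2·-14 = -329
  a_11 = -2·-329 + -3·35 + -1·94 + 2·-51 = 357

-2,-3,-1,2 ; 357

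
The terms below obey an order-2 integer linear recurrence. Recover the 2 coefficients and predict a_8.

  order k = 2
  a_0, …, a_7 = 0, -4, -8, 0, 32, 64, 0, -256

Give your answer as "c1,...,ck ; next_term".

  a_2 = 2·-4 + -4·0 = -8
  a_3 = 2·-8 + -4·-4 = 0
  a_4 = 2·0 + -4·-8 = 32
  a_5 = 2·32 + -4·0 = 64
  a_6 = 2·64 + -4·32 = 0
  a_7 = 2·0 + -4·64 = -256
  a_8 = 2·-256 + -4·0 = -512

2,-4 ; -512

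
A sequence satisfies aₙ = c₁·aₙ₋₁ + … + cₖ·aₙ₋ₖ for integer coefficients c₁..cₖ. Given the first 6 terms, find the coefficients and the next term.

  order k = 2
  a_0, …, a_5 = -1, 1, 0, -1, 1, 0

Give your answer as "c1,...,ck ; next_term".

-1,-1 ; -1

  a_2 = -1·1 + -1·-1 = 0
  a_3 = -1·0 + -1·1 = -1
  a_4 = -1·-1 + -1·0 = 1
  a_5 = -1·1 + -1·-1 = 0
  a_6 = -1·0 + -1·1 = -1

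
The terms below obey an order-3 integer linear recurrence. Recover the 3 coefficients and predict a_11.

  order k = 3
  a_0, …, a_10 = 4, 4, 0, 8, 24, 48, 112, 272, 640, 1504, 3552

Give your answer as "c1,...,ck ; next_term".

  a_3 = 2·0 + 0·4 + 2·4 = 8
  a_4 = 2·8 + 0·0 + 2·4 = 24
  a_5 = 2·24 + 0·8 + 2·0 = 48
  a_6 = 2·48 + 0·24 + 2·8 = 112
  a_7 = 2·112 + 0·48 + 2·24 = 272
  a_8 = 2·272 + 0·112 + 2·48 = 640
  a_9 = 2·640 + 0·272 + 2·112 = 1504
  a_10 = 2·1504 + 0·640 + 2·272 = 3552
  a_11 = 2·3552 + 0·1504 + 2·640 = 8384

2,0,2 ; 8384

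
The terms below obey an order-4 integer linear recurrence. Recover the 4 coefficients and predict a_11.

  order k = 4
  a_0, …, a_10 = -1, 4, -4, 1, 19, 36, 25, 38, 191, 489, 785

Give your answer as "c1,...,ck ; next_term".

  a_4 = 2·1 + -2·-4 + 3·4 + 3·-1 = 19
  a_5 = 2·19 + -2·1 + 3·-4 + 3·4 = 36
  a_6 = 2·36 + -2·19 + 3·1 + 3·-4 = 25
  a_7 = 2·25 + -2·36 + 3·19 + 3·1 = 38
  a_8 = 2·38 + -2·25 + 3·36 + 3·19 = 191
  a_9 = 2·191 + -2·38 + 3·25 + 3·36 = 489
  a_10 = 2·489 + -2·191 + 3·38 + 3·25 = 785
  a_11 = 2·785 + -2·489 + 3·191 + 3·38 = 1279

2,-2,3,3 ; 1279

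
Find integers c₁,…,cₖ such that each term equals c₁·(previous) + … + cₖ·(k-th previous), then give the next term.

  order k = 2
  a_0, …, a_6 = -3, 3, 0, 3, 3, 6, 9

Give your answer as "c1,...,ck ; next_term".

  a_2 = 1·3 + 1·-3 = 0
  a_3 = 1·0 + 1·3 = 3
  a_4 = 1·3 + 1·0 = 3
  a_5 = 1·3 + 1·3 = 6
  a_6 = 1·6 + 1·3 = 9
  a_7 = 1·9 + 1·6 = 15

1,1 ; 15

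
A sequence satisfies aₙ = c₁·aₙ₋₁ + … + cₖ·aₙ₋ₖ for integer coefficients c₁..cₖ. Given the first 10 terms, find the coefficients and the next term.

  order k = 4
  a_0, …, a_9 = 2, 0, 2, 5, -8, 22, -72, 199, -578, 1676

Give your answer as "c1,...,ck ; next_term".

  a_4 = -2·5 + 2·2 + -2·0 + -1·2 = -8
  a_5 = -2·-8 + 2·5 + -2·2 + -1·0 = 22
  a_6 = -2·22 + 2·-8 + -2·5 + -1·2 = -72
  a_7 = -2·-72 + 2·22 + -2·-8 + -1·5 = 199
  a_8 = -2·199 + 2·-72 + -2·22 + -1·-8 = -578
  a_9 = -2·-578 + 2·199 + -2·-72 + -1·22 = 1676
  a_10 = -2·1676 + 2·-578 + -2·199 + -1·-72 = -4834

-2,2,-2,-1 ; -4834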